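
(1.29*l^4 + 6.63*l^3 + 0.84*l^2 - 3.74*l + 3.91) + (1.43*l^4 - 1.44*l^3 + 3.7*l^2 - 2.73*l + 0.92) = 2.72*l^4 + 5.19*l^3 + 4.54*l^2 - 6.47*l + 4.83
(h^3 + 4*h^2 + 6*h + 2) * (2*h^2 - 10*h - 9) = 2*h^5 - 2*h^4 - 37*h^3 - 92*h^2 - 74*h - 18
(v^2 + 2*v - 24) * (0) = 0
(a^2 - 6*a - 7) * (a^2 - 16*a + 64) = a^4 - 22*a^3 + 153*a^2 - 272*a - 448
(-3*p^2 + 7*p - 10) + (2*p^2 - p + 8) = -p^2 + 6*p - 2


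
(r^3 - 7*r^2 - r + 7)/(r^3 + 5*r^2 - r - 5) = (r - 7)/(r + 5)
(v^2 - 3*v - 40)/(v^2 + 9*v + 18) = (v^2 - 3*v - 40)/(v^2 + 9*v + 18)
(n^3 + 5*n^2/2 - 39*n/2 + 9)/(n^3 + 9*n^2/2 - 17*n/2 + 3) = (n - 3)/(n - 1)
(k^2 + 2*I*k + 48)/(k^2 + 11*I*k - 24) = (k - 6*I)/(k + 3*I)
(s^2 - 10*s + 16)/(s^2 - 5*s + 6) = (s - 8)/(s - 3)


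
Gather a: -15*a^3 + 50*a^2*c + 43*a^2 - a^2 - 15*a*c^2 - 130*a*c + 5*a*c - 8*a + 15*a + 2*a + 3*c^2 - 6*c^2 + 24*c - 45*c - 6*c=-15*a^3 + a^2*(50*c + 42) + a*(-15*c^2 - 125*c + 9) - 3*c^2 - 27*c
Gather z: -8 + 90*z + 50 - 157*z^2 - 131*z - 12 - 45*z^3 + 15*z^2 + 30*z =-45*z^3 - 142*z^2 - 11*z + 30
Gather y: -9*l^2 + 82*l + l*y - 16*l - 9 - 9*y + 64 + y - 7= -9*l^2 + 66*l + y*(l - 8) + 48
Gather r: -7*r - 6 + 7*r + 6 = 0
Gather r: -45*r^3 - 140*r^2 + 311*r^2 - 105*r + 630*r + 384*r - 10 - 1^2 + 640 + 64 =-45*r^3 + 171*r^2 + 909*r + 693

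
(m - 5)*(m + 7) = m^2 + 2*m - 35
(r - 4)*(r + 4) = r^2 - 16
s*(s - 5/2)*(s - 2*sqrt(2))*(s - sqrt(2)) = s^4 - 3*sqrt(2)*s^3 - 5*s^3/2 + 4*s^2 + 15*sqrt(2)*s^2/2 - 10*s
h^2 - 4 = (h - 2)*(h + 2)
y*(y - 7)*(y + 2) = y^3 - 5*y^2 - 14*y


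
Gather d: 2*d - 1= 2*d - 1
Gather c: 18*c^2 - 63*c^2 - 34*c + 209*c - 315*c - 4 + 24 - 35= -45*c^2 - 140*c - 15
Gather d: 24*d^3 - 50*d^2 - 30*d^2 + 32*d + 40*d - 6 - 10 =24*d^3 - 80*d^2 + 72*d - 16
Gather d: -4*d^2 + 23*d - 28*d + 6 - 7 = -4*d^2 - 5*d - 1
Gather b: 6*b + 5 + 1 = 6*b + 6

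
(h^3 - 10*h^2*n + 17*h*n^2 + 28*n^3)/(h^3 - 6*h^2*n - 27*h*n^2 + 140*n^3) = (h + n)/(h + 5*n)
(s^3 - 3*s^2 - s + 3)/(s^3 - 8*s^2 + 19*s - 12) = (s + 1)/(s - 4)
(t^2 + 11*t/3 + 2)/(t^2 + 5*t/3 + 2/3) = (t + 3)/(t + 1)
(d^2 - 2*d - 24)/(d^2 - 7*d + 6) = (d + 4)/(d - 1)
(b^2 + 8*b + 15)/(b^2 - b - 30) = (b + 3)/(b - 6)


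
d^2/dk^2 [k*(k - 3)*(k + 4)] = 6*k + 2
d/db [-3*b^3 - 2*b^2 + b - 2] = -9*b^2 - 4*b + 1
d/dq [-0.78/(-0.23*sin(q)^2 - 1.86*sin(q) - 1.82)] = -(0.3588*sin(q) + 1.4508)*cos(q)/(0.23*sin(q)^2 + 1.86*sin(q) + 1.82)^2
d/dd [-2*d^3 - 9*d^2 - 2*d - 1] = -6*d^2 - 18*d - 2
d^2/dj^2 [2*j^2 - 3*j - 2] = 4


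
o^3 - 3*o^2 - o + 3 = (o - 3)*(o - 1)*(o + 1)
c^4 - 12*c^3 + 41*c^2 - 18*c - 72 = (c - 6)*(c - 4)*(c - 3)*(c + 1)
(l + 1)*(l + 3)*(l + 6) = l^3 + 10*l^2 + 27*l + 18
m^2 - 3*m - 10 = (m - 5)*(m + 2)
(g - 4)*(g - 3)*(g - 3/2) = g^3 - 17*g^2/2 + 45*g/2 - 18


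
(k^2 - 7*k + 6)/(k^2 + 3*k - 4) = (k - 6)/(k + 4)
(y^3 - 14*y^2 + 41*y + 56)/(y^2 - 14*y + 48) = (y^2 - 6*y - 7)/(y - 6)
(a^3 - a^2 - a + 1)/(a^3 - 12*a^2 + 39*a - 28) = (a^2 - 1)/(a^2 - 11*a + 28)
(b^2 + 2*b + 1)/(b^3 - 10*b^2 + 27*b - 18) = (b^2 + 2*b + 1)/(b^3 - 10*b^2 + 27*b - 18)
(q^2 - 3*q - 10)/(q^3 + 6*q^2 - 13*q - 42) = (q - 5)/(q^2 + 4*q - 21)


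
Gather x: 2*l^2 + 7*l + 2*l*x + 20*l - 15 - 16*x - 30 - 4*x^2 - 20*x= 2*l^2 + 27*l - 4*x^2 + x*(2*l - 36) - 45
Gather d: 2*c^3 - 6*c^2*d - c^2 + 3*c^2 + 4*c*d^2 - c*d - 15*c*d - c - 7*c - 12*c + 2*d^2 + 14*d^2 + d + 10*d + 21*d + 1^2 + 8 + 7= 2*c^3 + 2*c^2 - 20*c + d^2*(4*c + 16) + d*(-6*c^2 - 16*c + 32) + 16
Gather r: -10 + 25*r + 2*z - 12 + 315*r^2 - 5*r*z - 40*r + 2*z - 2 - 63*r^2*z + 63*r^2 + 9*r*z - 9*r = r^2*(378 - 63*z) + r*(4*z - 24) + 4*z - 24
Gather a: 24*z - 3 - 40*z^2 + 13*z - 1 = -40*z^2 + 37*z - 4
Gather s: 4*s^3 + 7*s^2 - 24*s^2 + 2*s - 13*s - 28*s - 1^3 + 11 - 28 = 4*s^3 - 17*s^2 - 39*s - 18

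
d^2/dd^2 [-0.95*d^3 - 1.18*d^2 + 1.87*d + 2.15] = -5.7*d - 2.36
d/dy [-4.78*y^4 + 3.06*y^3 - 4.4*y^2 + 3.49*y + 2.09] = -19.12*y^3 + 9.18*y^2 - 8.8*y + 3.49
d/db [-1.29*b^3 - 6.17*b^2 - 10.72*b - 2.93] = -3.87*b^2 - 12.34*b - 10.72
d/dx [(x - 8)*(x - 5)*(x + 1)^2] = 4*x^3 - 33*x^2 + 30*x + 67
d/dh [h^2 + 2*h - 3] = 2*h + 2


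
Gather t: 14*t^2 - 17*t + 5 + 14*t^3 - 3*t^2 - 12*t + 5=14*t^3 + 11*t^2 - 29*t + 10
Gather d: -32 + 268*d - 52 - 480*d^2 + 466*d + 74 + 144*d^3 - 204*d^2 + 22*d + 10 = 144*d^3 - 684*d^2 + 756*d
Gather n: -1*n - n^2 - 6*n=-n^2 - 7*n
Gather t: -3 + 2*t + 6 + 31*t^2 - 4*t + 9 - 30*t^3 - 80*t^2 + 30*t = -30*t^3 - 49*t^2 + 28*t + 12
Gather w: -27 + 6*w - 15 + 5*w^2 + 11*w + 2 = 5*w^2 + 17*w - 40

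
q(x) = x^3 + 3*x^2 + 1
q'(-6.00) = 72.00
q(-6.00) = -107.00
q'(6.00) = 144.00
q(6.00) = 325.00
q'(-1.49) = -2.28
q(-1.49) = 4.35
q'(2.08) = 25.46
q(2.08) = 22.98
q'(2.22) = 28.11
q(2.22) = 26.73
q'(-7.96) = 142.32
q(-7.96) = -313.27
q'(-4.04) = 24.72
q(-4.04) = -15.97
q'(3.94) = 70.21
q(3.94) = 108.73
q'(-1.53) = -2.16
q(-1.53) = 4.44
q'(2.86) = 41.70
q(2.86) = 48.93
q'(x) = 3*x^2 + 6*x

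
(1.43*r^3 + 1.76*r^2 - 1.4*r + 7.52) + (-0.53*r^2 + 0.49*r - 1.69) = 1.43*r^3 + 1.23*r^2 - 0.91*r + 5.83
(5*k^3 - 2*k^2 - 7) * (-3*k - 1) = -15*k^4 + k^3 + 2*k^2 + 21*k + 7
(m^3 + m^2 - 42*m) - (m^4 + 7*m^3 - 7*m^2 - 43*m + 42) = -m^4 - 6*m^3 + 8*m^2 + m - 42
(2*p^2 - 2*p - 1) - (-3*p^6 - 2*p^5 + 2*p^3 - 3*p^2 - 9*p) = 3*p^6 + 2*p^5 - 2*p^3 + 5*p^2 + 7*p - 1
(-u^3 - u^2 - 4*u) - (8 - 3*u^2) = -u^3 + 2*u^2 - 4*u - 8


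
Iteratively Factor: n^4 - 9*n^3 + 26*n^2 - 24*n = (n - 3)*(n^3 - 6*n^2 + 8*n) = (n - 4)*(n - 3)*(n^2 - 2*n) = n*(n - 4)*(n - 3)*(n - 2)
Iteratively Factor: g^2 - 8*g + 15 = (g - 3)*(g - 5)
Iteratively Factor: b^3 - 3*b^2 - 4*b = (b + 1)*(b^2 - 4*b) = b*(b + 1)*(b - 4)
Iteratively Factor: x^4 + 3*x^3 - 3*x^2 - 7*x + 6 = (x + 2)*(x^3 + x^2 - 5*x + 3) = (x - 1)*(x + 2)*(x^2 + 2*x - 3) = (x - 1)^2*(x + 2)*(x + 3)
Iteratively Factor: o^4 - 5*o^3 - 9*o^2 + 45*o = (o - 5)*(o^3 - 9*o) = (o - 5)*(o + 3)*(o^2 - 3*o) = (o - 5)*(o - 3)*(o + 3)*(o)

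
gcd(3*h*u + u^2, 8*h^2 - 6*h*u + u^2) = 1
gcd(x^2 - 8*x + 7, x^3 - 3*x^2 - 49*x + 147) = x - 7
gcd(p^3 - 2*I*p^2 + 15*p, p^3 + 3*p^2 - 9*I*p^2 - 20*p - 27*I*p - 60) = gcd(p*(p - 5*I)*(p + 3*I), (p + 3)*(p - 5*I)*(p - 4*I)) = p - 5*I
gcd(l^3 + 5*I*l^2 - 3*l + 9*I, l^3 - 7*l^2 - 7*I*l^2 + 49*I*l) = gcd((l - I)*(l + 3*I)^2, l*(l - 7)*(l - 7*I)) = 1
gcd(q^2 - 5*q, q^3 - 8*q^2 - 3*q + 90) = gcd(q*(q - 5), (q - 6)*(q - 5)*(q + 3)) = q - 5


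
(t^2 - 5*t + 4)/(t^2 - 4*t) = (t - 1)/t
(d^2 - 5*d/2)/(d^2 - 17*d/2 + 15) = d/(d - 6)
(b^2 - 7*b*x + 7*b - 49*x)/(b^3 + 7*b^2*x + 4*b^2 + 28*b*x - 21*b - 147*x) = (b - 7*x)/(b^2 + 7*b*x - 3*b - 21*x)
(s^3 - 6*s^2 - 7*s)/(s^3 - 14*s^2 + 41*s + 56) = s/(s - 8)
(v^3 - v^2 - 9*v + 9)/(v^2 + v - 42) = (v^3 - v^2 - 9*v + 9)/(v^2 + v - 42)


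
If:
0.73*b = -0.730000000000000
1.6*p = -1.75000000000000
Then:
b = -1.00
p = -1.09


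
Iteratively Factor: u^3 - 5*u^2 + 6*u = (u - 3)*(u^2 - 2*u) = u*(u - 3)*(u - 2)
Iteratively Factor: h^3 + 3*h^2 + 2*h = (h)*(h^2 + 3*h + 2) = h*(h + 1)*(h + 2)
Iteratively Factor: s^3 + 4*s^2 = (s + 4)*(s^2) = s*(s + 4)*(s)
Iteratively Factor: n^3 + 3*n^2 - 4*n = (n - 1)*(n^2 + 4*n) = n*(n - 1)*(n + 4)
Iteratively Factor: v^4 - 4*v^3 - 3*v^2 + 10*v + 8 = (v + 1)*(v^3 - 5*v^2 + 2*v + 8) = (v - 2)*(v + 1)*(v^2 - 3*v - 4) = (v - 4)*(v - 2)*(v + 1)*(v + 1)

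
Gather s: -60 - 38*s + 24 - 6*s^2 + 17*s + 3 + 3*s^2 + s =-3*s^2 - 20*s - 33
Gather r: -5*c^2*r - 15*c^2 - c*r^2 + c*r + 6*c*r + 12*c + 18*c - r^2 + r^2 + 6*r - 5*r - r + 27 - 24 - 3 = -15*c^2 - c*r^2 + 30*c + r*(-5*c^2 + 7*c)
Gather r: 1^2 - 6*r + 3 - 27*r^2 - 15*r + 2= -27*r^2 - 21*r + 6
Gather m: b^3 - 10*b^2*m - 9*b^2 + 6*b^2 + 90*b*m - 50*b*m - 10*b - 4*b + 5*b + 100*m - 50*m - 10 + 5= b^3 - 3*b^2 - 9*b + m*(-10*b^2 + 40*b + 50) - 5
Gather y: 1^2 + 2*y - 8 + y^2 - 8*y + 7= y^2 - 6*y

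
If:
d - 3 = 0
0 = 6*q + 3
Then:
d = 3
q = -1/2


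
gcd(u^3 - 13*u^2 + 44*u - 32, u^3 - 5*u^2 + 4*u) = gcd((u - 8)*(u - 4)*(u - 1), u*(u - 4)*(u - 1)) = u^2 - 5*u + 4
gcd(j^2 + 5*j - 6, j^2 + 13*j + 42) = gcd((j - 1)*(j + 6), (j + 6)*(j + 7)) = j + 6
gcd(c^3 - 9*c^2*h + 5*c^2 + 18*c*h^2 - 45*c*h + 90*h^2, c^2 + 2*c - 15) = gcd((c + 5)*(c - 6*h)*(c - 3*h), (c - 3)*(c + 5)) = c + 5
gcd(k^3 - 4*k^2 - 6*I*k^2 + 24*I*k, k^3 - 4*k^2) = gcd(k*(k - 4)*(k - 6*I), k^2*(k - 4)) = k^2 - 4*k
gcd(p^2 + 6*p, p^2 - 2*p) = p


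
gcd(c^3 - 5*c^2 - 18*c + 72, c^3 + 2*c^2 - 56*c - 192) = c + 4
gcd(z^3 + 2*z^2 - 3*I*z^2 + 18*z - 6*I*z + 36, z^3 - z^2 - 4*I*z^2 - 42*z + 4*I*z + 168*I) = 1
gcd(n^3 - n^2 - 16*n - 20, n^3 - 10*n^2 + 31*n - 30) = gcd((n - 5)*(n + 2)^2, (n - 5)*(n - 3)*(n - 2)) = n - 5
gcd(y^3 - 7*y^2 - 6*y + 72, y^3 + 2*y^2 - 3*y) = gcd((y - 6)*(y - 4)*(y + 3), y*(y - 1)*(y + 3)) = y + 3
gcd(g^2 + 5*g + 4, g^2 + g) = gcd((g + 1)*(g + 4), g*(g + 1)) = g + 1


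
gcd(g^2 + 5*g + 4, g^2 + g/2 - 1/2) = g + 1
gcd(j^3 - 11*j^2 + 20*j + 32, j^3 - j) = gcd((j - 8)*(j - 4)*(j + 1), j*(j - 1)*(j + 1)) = j + 1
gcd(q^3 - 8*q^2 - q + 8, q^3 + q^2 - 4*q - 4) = q + 1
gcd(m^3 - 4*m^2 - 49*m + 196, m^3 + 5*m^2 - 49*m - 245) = m^2 - 49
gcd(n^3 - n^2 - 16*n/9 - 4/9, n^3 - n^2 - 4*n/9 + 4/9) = n + 2/3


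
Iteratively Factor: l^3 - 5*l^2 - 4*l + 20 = (l - 2)*(l^2 - 3*l - 10) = (l - 5)*(l - 2)*(l + 2)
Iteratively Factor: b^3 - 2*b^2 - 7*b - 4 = (b + 1)*(b^2 - 3*b - 4) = (b + 1)^2*(b - 4)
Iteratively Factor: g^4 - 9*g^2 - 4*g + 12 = (g + 2)*(g^3 - 2*g^2 - 5*g + 6) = (g - 1)*(g + 2)*(g^2 - g - 6) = (g - 1)*(g + 2)^2*(g - 3)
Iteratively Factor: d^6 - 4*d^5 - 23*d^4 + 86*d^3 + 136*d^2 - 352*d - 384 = (d - 4)*(d^5 - 23*d^3 - 6*d^2 + 112*d + 96) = (d - 4)*(d + 4)*(d^4 - 4*d^3 - 7*d^2 + 22*d + 24) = (d - 4)*(d + 1)*(d + 4)*(d^3 - 5*d^2 - 2*d + 24) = (d - 4)*(d + 1)*(d + 2)*(d + 4)*(d^2 - 7*d + 12) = (d - 4)*(d - 3)*(d + 1)*(d + 2)*(d + 4)*(d - 4)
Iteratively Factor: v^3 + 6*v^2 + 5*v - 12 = (v + 4)*(v^2 + 2*v - 3) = (v + 3)*(v + 4)*(v - 1)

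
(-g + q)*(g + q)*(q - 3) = -g^2*q + 3*g^2 + q^3 - 3*q^2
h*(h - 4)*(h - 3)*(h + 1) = h^4 - 6*h^3 + 5*h^2 + 12*h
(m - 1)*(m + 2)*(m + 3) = m^3 + 4*m^2 + m - 6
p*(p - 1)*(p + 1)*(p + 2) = p^4 + 2*p^3 - p^2 - 2*p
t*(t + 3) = t^2 + 3*t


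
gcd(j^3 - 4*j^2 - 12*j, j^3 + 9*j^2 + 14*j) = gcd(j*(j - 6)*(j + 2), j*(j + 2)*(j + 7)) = j^2 + 2*j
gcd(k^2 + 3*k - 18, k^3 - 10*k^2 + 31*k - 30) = k - 3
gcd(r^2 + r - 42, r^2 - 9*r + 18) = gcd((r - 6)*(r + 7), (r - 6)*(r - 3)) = r - 6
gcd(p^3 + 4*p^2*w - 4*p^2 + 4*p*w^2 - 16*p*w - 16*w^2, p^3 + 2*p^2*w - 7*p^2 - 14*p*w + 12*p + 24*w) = p^2 + 2*p*w - 4*p - 8*w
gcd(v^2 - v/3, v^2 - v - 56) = 1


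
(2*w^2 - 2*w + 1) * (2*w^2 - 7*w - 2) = 4*w^4 - 18*w^3 + 12*w^2 - 3*w - 2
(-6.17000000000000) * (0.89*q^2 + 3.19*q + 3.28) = -5.4913*q^2 - 19.6823*q - 20.2376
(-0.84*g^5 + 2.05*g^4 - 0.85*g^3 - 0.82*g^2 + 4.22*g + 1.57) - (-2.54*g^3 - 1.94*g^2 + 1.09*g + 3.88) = -0.84*g^5 + 2.05*g^4 + 1.69*g^3 + 1.12*g^2 + 3.13*g - 2.31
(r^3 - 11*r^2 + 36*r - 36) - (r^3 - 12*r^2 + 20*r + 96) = r^2 + 16*r - 132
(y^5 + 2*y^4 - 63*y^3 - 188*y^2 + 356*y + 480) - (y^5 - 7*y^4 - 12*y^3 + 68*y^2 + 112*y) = 9*y^4 - 51*y^3 - 256*y^2 + 244*y + 480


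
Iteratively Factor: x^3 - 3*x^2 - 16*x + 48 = (x - 4)*(x^2 + x - 12) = (x - 4)*(x + 4)*(x - 3)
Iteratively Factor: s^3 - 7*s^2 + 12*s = (s)*(s^2 - 7*s + 12) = s*(s - 4)*(s - 3)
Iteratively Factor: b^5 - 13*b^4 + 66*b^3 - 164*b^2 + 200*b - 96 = (b - 2)*(b^4 - 11*b^3 + 44*b^2 - 76*b + 48) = (b - 4)*(b - 2)*(b^3 - 7*b^2 + 16*b - 12) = (b - 4)*(b - 2)^2*(b^2 - 5*b + 6) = (b - 4)*(b - 3)*(b - 2)^2*(b - 2)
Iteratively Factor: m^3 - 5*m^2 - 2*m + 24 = (m - 3)*(m^2 - 2*m - 8) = (m - 4)*(m - 3)*(m + 2)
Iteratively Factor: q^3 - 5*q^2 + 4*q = (q - 4)*(q^2 - q) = (q - 4)*(q - 1)*(q)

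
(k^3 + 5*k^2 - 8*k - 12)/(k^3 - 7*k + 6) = (k^2 + 7*k + 6)/(k^2 + 2*k - 3)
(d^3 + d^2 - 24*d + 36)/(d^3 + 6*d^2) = 1 - 5/d + 6/d^2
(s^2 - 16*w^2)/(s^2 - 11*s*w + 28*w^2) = (s + 4*w)/(s - 7*w)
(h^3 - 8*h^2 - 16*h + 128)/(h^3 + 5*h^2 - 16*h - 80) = (h - 8)/(h + 5)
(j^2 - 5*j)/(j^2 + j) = (j - 5)/(j + 1)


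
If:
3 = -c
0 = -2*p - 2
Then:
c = -3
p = -1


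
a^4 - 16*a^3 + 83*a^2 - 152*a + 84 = (a - 7)*(a - 6)*(a - 2)*(a - 1)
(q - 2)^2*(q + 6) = q^3 + 2*q^2 - 20*q + 24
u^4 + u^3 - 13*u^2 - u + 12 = (u - 3)*(u - 1)*(u + 1)*(u + 4)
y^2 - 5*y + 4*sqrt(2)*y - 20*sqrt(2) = (y - 5)*(y + 4*sqrt(2))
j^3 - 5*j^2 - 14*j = j*(j - 7)*(j + 2)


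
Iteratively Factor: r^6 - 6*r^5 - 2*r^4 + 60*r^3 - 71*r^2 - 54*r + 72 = (r - 3)*(r^5 - 3*r^4 - 11*r^3 + 27*r^2 + 10*r - 24) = (r - 3)*(r + 1)*(r^4 - 4*r^3 - 7*r^2 + 34*r - 24) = (r - 3)*(r - 2)*(r + 1)*(r^3 - 2*r^2 - 11*r + 12) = (r - 4)*(r - 3)*(r - 2)*(r + 1)*(r^2 + 2*r - 3) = (r - 4)*(r - 3)*(r - 2)*(r + 1)*(r + 3)*(r - 1)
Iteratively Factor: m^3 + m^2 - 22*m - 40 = (m + 2)*(m^2 - m - 20) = (m + 2)*(m + 4)*(m - 5)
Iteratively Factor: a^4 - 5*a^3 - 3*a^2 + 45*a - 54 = (a - 3)*(a^3 - 2*a^2 - 9*a + 18) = (a - 3)*(a - 2)*(a^2 - 9) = (a - 3)^2*(a - 2)*(a + 3)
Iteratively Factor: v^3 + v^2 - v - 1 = (v - 1)*(v^2 + 2*v + 1) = (v - 1)*(v + 1)*(v + 1)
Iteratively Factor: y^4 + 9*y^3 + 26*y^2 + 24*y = (y)*(y^3 + 9*y^2 + 26*y + 24) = y*(y + 3)*(y^2 + 6*y + 8) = y*(y + 2)*(y + 3)*(y + 4)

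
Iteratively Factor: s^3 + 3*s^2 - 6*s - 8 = (s + 1)*(s^2 + 2*s - 8) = (s - 2)*(s + 1)*(s + 4)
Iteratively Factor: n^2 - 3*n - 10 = (n + 2)*(n - 5)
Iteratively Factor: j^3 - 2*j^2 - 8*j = (j - 4)*(j^2 + 2*j) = (j - 4)*(j + 2)*(j)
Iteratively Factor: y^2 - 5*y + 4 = (y - 1)*(y - 4)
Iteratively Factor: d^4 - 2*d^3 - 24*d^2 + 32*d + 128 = (d - 4)*(d^3 + 2*d^2 - 16*d - 32) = (d - 4)*(d + 4)*(d^2 - 2*d - 8) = (d - 4)*(d + 2)*(d + 4)*(d - 4)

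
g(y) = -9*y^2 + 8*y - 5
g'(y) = 8 - 18*y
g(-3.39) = -135.55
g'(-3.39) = 69.02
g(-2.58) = -85.55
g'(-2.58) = 54.44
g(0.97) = -5.71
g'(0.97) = -9.46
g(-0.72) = -15.43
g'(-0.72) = 20.96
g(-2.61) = -87.19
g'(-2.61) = 54.98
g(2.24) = -32.24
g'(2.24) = -32.32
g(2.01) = -25.28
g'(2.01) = -28.18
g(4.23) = -132.20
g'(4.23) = -68.14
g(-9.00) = -806.00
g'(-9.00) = 170.00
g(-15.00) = -2150.00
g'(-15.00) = 278.00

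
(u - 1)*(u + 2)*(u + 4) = u^3 + 5*u^2 + 2*u - 8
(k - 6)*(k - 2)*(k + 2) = k^3 - 6*k^2 - 4*k + 24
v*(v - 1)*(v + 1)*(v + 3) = v^4 + 3*v^3 - v^2 - 3*v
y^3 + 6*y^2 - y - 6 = (y - 1)*(y + 1)*(y + 6)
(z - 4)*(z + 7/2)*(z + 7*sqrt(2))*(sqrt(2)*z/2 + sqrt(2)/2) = sqrt(2)*z^4/2 + sqrt(2)*z^3/4 + 7*z^3 - 29*sqrt(2)*z^2/4 + 7*z^2/2 - 203*z/2 - 7*sqrt(2)*z - 98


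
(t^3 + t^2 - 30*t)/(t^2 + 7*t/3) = 3*(t^2 + t - 30)/(3*t + 7)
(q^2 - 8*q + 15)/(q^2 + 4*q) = (q^2 - 8*q + 15)/(q*(q + 4))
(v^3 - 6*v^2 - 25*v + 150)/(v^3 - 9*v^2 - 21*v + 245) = (v^2 - 11*v + 30)/(v^2 - 14*v + 49)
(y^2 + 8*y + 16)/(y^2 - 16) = (y + 4)/(y - 4)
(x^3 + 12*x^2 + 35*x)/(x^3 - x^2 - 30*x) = (x + 7)/(x - 6)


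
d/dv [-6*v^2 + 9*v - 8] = 9 - 12*v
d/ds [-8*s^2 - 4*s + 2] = -16*s - 4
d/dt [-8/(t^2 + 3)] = 16*t/(t^2 + 3)^2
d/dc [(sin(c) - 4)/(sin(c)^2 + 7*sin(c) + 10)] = (8*sin(c) + cos(c)^2 + 37)*cos(c)/(sin(c)^2 + 7*sin(c) + 10)^2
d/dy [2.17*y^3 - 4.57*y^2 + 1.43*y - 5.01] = 6.51*y^2 - 9.14*y + 1.43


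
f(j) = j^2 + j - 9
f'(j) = 2*j + 1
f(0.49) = -8.27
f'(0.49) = 1.98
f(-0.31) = -9.21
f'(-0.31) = 0.38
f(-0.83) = -9.14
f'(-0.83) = -0.66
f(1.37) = -5.75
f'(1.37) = 3.74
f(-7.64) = 41.73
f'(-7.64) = -14.28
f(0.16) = -8.81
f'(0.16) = 1.32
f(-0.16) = -9.13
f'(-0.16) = 0.68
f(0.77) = -7.64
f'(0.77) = 2.54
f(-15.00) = 201.00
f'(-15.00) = -29.00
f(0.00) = -9.00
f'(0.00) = 1.00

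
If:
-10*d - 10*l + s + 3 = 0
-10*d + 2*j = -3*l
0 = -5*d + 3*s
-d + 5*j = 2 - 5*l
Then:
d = 33/313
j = 327/1565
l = 332/1565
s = 55/313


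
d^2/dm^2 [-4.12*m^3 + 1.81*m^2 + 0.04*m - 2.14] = 3.62 - 24.72*m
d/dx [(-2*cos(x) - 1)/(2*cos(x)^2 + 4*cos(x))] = -(sin(x) + sin(x)/cos(x)^2 + tan(x))/(cos(x) + 2)^2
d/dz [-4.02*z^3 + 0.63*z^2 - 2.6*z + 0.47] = -12.06*z^2 + 1.26*z - 2.6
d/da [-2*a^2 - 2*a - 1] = -4*a - 2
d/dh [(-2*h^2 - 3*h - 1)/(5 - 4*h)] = (8*h^2 - 20*h - 19)/(16*h^2 - 40*h + 25)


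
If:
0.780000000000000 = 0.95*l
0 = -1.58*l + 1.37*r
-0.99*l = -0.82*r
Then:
No Solution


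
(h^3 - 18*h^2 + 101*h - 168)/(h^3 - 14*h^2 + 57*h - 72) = (h - 7)/(h - 3)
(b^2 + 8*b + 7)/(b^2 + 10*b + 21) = (b + 1)/(b + 3)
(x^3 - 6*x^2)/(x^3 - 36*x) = x/(x + 6)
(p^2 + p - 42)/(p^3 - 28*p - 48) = (p + 7)/(p^2 + 6*p + 8)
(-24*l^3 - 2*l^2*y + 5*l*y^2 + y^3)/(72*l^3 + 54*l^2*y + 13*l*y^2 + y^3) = (-2*l + y)/(6*l + y)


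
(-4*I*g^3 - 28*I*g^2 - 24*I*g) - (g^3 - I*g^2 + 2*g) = -g^3 - 4*I*g^3 - 27*I*g^2 - 2*g - 24*I*g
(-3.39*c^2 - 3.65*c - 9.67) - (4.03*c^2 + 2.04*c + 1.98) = -7.42*c^2 - 5.69*c - 11.65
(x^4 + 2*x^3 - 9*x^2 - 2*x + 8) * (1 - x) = -x^5 - x^4 + 11*x^3 - 7*x^2 - 10*x + 8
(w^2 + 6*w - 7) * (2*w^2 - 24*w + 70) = 2*w^4 - 12*w^3 - 88*w^2 + 588*w - 490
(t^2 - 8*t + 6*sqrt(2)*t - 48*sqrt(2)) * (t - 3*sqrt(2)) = t^3 - 8*t^2 + 3*sqrt(2)*t^2 - 36*t - 24*sqrt(2)*t + 288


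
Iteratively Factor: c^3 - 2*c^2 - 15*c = (c - 5)*(c^2 + 3*c) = c*(c - 5)*(c + 3)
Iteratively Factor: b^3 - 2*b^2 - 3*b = (b + 1)*(b^2 - 3*b) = b*(b + 1)*(b - 3)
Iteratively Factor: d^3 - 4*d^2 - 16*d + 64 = (d - 4)*(d^2 - 16) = (d - 4)*(d + 4)*(d - 4)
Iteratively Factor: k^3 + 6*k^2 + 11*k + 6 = (k + 1)*(k^2 + 5*k + 6) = (k + 1)*(k + 3)*(k + 2)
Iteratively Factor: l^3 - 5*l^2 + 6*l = (l - 3)*(l^2 - 2*l) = l*(l - 3)*(l - 2)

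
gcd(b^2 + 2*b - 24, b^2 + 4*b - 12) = b + 6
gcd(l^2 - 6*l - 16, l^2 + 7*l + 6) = 1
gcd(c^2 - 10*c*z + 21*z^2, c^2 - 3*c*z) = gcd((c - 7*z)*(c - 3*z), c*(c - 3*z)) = -c + 3*z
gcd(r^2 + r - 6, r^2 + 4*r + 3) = r + 3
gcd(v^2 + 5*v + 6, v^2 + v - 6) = v + 3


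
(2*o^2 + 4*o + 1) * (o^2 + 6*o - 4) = 2*o^4 + 16*o^3 + 17*o^2 - 10*o - 4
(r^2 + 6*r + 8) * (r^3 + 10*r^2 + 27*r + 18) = r^5 + 16*r^4 + 95*r^3 + 260*r^2 + 324*r + 144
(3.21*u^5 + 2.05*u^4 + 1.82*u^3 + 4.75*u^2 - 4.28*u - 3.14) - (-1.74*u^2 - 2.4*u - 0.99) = 3.21*u^5 + 2.05*u^4 + 1.82*u^3 + 6.49*u^2 - 1.88*u - 2.15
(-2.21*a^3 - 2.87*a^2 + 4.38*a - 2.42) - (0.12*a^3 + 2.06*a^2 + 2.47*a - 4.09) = -2.33*a^3 - 4.93*a^2 + 1.91*a + 1.67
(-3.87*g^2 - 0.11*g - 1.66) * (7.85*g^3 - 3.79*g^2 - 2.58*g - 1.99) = -30.3795*g^5 + 13.8038*g^4 - 2.6295*g^3 + 14.2765*g^2 + 4.5017*g + 3.3034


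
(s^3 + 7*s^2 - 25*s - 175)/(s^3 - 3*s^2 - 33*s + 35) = (s^2 + 2*s - 35)/(s^2 - 8*s + 7)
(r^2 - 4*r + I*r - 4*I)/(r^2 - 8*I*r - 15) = (r^2 + r*(-4 + I) - 4*I)/(r^2 - 8*I*r - 15)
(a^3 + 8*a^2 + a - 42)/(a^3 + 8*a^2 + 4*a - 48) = (a^2 + 10*a + 21)/(a^2 + 10*a + 24)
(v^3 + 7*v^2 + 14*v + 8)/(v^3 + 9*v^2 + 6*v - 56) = (v^2 + 3*v + 2)/(v^2 + 5*v - 14)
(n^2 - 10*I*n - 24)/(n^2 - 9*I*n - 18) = (n - 4*I)/(n - 3*I)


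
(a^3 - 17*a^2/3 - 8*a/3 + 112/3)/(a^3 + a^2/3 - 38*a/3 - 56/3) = (a - 4)/(a + 2)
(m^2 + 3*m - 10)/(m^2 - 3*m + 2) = (m + 5)/(m - 1)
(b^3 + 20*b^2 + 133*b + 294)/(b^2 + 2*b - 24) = (b^2 + 14*b + 49)/(b - 4)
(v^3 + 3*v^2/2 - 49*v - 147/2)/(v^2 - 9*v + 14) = (2*v^2 + 17*v + 21)/(2*(v - 2))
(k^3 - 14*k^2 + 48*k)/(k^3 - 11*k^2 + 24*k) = (k - 6)/(k - 3)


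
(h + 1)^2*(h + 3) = h^3 + 5*h^2 + 7*h + 3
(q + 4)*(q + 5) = q^2 + 9*q + 20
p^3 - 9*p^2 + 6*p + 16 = (p - 8)*(p - 2)*(p + 1)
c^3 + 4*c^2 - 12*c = c*(c - 2)*(c + 6)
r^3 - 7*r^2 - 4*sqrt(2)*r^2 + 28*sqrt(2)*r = r*(r - 7)*(r - 4*sqrt(2))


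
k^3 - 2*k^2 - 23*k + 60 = (k - 4)*(k - 3)*(k + 5)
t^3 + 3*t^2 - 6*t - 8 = (t - 2)*(t + 1)*(t + 4)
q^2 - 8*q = q*(q - 8)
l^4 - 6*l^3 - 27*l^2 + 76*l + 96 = (l - 8)*(l - 3)*(l + 1)*(l + 4)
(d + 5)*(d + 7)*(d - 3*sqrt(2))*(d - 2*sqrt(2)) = d^4 - 5*sqrt(2)*d^3 + 12*d^3 - 60*sqrt(2)*d^2 + 47*d^2 - 175*sqrt(2)*d + 144*d + 420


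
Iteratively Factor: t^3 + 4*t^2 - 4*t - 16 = (t + 4)*(t^2 - 4) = (t + 2)*(t + 4)*(t - 2)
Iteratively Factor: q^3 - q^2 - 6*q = (q - 3)*(q^2 + 2*q) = q*(q - 3)*(q + 2)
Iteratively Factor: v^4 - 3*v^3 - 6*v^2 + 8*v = (v + 2)*(v^3 - 5*v^2 + 4*v) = (v - 1)*(v + 2)*(v^2 - 4*v) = v*(v - 1)*(v + 2)*(v - 4)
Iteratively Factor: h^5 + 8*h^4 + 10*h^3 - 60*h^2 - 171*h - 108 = (h + 3)*(h^4 + 5*h^3 - 5*h^2 - 45*h - 36) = (h + 1)*(h + 3)*(h^3 + 4*h^2 - 9*h - 36) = (h - 3)*(h + 1)*(h + 3)*(h^2 + 7*h + 12) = (h - 3)*(h + 1)*(h + 3)*(h + 4)*(h + 3)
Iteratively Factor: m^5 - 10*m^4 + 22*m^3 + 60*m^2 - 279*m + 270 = (m - 2)*(m^4 - 8*m^3 + 6*m^2 + 72*m - 135) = (m - 3)*(m - 2)*(m^3 - 5*m^2 - 9*m + 45) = (m - 3)^2*(m - 2)*(m^2 - 2*m - 15) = (m - 5)*(m - 3)^2*(m - 2)*(m + 3)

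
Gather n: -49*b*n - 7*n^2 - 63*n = -7*n^2 + n*(-49*b - 63)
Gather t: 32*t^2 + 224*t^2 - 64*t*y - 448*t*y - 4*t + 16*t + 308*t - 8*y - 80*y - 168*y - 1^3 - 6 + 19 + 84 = 256*t^2 + t*(320 - 512*y) - 256*y + 96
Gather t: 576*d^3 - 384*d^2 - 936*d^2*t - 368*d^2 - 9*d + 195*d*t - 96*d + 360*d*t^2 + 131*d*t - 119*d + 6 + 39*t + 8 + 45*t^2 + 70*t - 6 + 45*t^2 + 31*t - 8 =576*d^3 - 752*d^2 - 224*d + t^2*(360*d + 90) + t*(-936*d^2 + 326*d + 140)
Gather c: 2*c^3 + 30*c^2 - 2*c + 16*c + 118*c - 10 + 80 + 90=2*c^3 + 30*c^2 + 132*c + 160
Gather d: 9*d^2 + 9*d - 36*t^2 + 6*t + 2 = 9*d^2 + 9*d - 36*t^2 + 6*t + 2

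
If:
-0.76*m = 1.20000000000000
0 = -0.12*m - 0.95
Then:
No Solution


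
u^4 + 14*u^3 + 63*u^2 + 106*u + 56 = (u + 1)*(u + 2)*(u + 4)*(u + 7)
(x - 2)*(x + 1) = x^2 - x - 2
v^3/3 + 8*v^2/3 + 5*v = v*(v/3 + 1)*(v + 5)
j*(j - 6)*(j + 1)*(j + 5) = j^4 - 31*j^2 - 30*j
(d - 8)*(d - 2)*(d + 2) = d^3 - 8*d^2 - 4*d + 32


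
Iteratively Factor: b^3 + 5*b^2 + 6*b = (b)*(b^2 + 5*b + 6) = b*(b + 2)*(b + 3)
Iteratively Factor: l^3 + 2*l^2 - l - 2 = (l + 1)*(l^2 + l - 2) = (l + 1)*(l + 2)*(l - 1)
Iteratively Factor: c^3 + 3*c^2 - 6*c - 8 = (c - 2)*(c^2 + 5*c + 4) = (c - 2)*(c + 1)*(c + 4)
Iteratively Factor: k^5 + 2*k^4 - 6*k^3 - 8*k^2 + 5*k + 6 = (k + 1)*(k^4 + k^3 - 7*k^2 - k + 6) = (k - 2)*(k + 1)*(k^3 + 3*k^2 - k - 3) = (k - 2)*(k - 1)*(k + 1)*(k^2 + 4*k + 3) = (k - 2)*(k - 1)*(k + 1)*(k + 3)*(k + 1)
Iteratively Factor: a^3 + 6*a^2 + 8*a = (a)*(a^2 + 6*a + 8) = a*(a + 4)*(a + 2)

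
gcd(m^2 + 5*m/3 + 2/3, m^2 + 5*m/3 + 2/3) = m^2 + 5*m/3 + 2/3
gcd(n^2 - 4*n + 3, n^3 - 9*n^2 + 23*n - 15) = n^2 - 4*n + 3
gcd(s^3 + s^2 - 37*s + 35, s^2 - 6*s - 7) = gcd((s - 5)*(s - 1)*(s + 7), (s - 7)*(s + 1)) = 1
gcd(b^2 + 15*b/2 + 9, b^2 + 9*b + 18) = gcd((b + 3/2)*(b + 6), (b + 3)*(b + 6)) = b + 6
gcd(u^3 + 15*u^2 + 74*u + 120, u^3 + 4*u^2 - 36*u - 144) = u^2 + 10*u + 24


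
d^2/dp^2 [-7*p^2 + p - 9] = -14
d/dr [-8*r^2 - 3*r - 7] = -16*r - 3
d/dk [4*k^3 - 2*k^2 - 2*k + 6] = 12*k^2 - 4*k - 2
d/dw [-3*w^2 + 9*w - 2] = 9 - 6*w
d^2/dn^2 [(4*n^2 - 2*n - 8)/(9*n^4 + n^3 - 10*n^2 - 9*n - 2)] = 4*(486*n^8 - 432*n^7 - 3130*n^6 + 699*n^5 + 3489*n^4 + 527*n^3 - 1656*n^2 - 1044*n - 218)/(729*n^12 + 243*n^11 - 2403*n^10 - 2726*n^9 + 1698*n^8 + 5025*n^7 + 2801*n^6 - 1365*n^5 - 2814*n^4 - 1797*n^3 - 606*n^2 - 108*n - 8)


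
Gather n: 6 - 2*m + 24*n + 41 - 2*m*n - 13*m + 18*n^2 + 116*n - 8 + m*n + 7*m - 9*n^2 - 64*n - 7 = -8*m + 9*n^2 + n*(76 - m) + 32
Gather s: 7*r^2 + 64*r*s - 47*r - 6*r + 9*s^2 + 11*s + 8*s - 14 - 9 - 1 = 7*r^2 - 53*r + 9*s^2 + s*(64*r + 19) - 24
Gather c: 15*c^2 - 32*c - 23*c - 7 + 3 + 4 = 15*c^2 - 55*c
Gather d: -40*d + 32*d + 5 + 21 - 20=6 - 8*d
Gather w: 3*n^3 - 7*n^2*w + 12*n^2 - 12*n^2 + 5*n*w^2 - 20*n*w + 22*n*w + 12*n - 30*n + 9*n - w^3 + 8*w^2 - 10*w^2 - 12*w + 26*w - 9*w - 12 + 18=3*n^3 - 9*n - w^3 + w^2*(5*n - 2) + w*(-7*n^2 + 2*n + 5) + 6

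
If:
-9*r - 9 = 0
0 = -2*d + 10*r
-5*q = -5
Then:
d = -5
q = 1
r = -1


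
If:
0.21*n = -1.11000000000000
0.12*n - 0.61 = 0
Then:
No Solution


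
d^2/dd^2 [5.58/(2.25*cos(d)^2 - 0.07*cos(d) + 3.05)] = (-112.995*(1 - cos(d)^2)^2 + 2.63655*cos(d)^3 + 96.646158*cos(d)^2 - 6.46443*cos(d) + 36.464184)/(2.25*cos(d)^2 - 0.07*cos(d) + 3.05)^3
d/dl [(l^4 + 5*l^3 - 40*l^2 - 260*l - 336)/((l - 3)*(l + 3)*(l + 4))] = (l^4 + 17*l^2 + 150*l + 396)/(l^4 - 18*l^2 + 81)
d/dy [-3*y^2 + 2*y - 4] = 2 - 6*y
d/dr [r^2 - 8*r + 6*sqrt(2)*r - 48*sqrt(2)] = 2*r - 8 + 6*sqrt(2)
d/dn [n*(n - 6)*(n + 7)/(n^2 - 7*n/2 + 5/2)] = 4*(n^4 - 7*n^3 + 46*n^2 + 5*n - 105)/(4*n^4 - 28*n^3 + 69*n^2 - 70*n + 25)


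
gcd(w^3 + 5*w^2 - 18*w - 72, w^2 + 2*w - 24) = w^2 + 2*w - 24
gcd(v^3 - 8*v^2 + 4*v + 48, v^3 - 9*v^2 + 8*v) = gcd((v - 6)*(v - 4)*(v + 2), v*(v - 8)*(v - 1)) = 1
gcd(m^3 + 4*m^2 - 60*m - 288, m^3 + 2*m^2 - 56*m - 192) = m^2 - 2*m - 48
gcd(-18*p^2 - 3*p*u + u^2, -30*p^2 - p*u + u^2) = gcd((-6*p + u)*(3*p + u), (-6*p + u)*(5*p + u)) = 6*p - u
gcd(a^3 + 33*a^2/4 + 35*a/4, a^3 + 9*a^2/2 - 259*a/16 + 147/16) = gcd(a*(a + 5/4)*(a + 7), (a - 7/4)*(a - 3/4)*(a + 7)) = a + 7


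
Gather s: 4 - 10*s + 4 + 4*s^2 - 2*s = 4*s^2 - 12*s + 8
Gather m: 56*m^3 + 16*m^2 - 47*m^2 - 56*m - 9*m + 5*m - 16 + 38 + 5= 56*m^3 - 31*m^2 - 60*m + 27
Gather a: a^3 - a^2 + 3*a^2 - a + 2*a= a^3 + 2*a^2 + a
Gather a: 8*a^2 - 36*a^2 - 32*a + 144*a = -28*a^2 + 112*a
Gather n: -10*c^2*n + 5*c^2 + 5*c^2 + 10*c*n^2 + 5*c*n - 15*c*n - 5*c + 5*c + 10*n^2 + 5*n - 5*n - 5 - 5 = 10*c^2 + n^2*(10*c + 10) + n*(-10*c^2 - 10*c) - 10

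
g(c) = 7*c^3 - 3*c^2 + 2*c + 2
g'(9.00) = 1649.00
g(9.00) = 4880.00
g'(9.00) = 1649.00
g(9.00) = 4880.00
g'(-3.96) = 355.07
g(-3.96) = -487.66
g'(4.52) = 403.92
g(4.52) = 596.17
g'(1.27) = 28.25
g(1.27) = 14.04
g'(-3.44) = 271.15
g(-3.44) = -325.33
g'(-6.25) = 859.81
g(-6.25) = -1836.67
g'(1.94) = 69.40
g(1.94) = 45.70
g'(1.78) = 57.86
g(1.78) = 35.53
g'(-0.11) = 2.91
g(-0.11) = 1.73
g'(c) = 21*c^2 - 6*c + 2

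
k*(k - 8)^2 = k^3 - 16*k^2 + 64*k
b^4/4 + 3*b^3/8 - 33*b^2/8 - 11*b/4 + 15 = (b/4 + 1)*(b - 3)*(b - 2)*(b + 5/2)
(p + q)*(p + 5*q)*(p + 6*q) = p^3 + 12*p^2*q + 41*p*q^2 + 30*q^3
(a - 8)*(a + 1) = a^2 - 7*a - 8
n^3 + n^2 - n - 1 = (n - 1)*(n + 1)^2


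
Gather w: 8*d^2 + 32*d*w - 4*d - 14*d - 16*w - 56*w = 8*d^2 - 18*d + w*(32*d - 72)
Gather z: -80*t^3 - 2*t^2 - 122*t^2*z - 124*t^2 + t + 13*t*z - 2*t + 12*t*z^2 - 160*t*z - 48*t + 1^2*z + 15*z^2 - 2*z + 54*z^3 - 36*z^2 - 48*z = -80*t^3 - 126*t^2 - 49*t + 54*z^3 + z^2*(12*t - 21) + z*(-122*t^2 - 147*t - 49)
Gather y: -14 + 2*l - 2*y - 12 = 2*l - 2*y - 26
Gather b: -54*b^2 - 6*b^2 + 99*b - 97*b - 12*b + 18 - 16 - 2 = -60*b^2 - 10*b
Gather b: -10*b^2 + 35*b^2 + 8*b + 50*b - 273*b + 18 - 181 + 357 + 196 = 25*b^2 - 215*b + 390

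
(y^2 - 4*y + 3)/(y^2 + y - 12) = (y - 1)/(y + 4)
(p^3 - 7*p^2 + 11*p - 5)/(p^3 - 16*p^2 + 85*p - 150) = (p^2 - 2*p + 1)/(p^2 - 11*p + 30)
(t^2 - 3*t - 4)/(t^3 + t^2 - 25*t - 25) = (t - 4)/(t^2 - 25)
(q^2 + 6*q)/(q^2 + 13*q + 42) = q/(q + 7)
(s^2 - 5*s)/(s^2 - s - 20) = s/(s + 4)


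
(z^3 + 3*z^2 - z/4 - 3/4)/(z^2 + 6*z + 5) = (4*z^3 + 12*z^2 - z - 3)/(4*(z^2 + 6*z + 5))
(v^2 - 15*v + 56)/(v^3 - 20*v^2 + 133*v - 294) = (v - 8)/(v^2 - 13*v + 42)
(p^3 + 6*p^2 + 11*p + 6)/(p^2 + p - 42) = (p^3 + 6*p^2 + 11*p + 6)/(p^2 + p - 42)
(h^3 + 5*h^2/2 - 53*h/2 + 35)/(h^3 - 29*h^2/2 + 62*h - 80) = (h^2 + 5*h - 14)/(h^2 - 12*h + 32)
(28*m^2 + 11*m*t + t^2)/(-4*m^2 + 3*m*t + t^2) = (7*m + t)/(-m + t)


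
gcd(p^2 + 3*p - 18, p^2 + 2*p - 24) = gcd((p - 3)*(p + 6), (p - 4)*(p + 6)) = p + 6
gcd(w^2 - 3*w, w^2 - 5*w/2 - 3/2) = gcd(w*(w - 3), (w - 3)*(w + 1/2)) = w - 3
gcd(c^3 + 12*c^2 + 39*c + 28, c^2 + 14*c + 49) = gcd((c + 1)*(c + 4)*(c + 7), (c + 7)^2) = c + 7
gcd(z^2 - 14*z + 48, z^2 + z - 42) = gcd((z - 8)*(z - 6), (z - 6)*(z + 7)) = z - 6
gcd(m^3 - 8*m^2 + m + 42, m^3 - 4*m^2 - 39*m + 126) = m^2 - 10*m + 21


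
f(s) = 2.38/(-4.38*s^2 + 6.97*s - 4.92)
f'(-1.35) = -0.09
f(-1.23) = -0.12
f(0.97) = -1.04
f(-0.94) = -0.16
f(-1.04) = -0.14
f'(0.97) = 0.70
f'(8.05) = 0.00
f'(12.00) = 0.00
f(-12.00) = -0.00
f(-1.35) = -0.11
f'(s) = 2.38*(8.76*s - 6.97)/(-4.38*s^2 + 6.97*s - 4.92)^2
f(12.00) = -0.00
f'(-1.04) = -0.13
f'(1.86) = 0.44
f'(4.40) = 0.02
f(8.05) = -0.01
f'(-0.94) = -0.15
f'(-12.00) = -0.00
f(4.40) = -0.04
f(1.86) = -0.33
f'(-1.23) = -0.10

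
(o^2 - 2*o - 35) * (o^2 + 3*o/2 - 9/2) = o^4 - o^3/2 - 85*o^2/2 - 87*o/2 + 315/2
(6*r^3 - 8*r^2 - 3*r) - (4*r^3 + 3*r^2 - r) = 2*r^3 - 11*r^2 - 2*r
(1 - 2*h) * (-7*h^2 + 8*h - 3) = 14*h^3 - 23*h^2 + 14*h - 3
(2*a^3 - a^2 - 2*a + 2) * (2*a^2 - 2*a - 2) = 4*a^5 - 6*a^4 - 6*a^3 + 10*a^2 - 4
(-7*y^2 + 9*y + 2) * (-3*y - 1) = 21*y^3 - 20*y^2 - 15*y - 2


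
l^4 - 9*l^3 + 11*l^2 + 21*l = l*(l - 7)*(l - 3)*(l + 1)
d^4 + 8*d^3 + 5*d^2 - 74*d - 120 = (d - 3)*(d + 2)*(d + 4)*(d + 5)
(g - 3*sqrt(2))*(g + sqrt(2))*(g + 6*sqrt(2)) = g^3 + 4*sqrt(2)*g^2 - 30*g - 36*sqrt(2)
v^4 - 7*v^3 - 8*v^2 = v^2*(v - 8)*(v + 1)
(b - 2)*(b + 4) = b^2 + 2*b - 8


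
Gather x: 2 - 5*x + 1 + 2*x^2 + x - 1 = 2*x^2 - 4*x + 2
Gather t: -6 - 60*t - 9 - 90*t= -150*t - 15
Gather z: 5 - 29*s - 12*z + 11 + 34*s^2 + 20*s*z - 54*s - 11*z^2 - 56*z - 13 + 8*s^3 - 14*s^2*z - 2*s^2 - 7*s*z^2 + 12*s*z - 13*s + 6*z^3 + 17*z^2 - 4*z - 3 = 8*s^3 + 32*s^2 - 96*s + 6*z^3 + z^2*(6 - 7*s) + z*(-14*s^2 + 32*s - 72)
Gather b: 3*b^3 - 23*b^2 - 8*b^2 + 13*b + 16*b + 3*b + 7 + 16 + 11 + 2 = 3*b^3 - 31*b^2 + 32*b + 36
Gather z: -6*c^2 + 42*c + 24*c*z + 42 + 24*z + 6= -6*c^2 + 42*c + z*(24*c + 24) + 48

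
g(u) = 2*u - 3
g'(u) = 2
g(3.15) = 3.30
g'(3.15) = 2.00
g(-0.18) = -3.36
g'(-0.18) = 2.00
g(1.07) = -0.86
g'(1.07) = 2.00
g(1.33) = -0.34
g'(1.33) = 2.00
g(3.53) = 4.06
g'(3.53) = 2.00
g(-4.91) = -12.82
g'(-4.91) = 2.00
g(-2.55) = -8.10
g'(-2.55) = 2.00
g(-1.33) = -5.66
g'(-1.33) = 2.00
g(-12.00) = -27.00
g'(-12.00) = 2.00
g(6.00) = 9.00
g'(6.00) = 2.00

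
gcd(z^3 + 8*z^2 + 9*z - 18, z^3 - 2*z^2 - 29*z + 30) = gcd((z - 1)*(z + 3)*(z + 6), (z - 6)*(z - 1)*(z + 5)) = z - 1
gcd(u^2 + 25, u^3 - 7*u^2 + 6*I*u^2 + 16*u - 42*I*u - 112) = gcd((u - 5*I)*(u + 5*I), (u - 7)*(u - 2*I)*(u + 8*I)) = 1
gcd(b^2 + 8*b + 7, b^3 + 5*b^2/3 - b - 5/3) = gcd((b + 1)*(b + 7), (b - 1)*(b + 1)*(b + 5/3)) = b + 1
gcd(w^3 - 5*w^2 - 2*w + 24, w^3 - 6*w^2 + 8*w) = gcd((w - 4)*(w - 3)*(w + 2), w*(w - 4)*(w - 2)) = w - 4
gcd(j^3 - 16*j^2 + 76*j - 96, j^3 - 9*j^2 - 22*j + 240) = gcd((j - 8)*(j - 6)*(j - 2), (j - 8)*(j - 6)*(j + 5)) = j^2 - 14*j + 48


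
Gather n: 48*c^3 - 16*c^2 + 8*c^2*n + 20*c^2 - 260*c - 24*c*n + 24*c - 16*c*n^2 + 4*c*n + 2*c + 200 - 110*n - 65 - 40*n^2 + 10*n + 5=48*c^3 + 4*c^2 - 234*c + n^2*(-16*c - 40) + n*(8*c^2 - 20*c - 100) + 140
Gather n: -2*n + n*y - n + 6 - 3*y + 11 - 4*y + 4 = n*(y - 3) - 7*y + 21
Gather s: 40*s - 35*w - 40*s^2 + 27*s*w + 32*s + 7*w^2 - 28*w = -40*s^2 + s*(27*w + 72) + 7*w^2 - 63*w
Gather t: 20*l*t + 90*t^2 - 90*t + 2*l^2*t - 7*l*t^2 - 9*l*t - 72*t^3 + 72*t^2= -72*t^3 + t^2*(162 - 7*l) + t*(2*l^2 + 11*l - 90)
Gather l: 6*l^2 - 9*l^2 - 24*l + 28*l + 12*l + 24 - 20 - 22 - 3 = -3*l^2 + 16*l - 21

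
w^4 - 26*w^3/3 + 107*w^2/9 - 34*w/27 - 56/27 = (w - 7)*(w - 4/3)*(w - 2/3)*(w + 1/3)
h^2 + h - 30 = (h - 5)*(h + 6)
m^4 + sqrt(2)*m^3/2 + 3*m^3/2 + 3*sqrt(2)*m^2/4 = m^2*(m + 3/2)*(m + sqrt(2)/2)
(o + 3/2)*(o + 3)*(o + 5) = o^3 + 19*o^2/2 + 27*o + 45/2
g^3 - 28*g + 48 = (g - 4)*(g - 2)*(g + 6)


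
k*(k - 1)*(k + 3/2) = k^3 + k^2/2 - 3*k/2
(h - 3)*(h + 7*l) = h^2 + 7*h*l - 3*h - 21*l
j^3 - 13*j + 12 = (j - 3)*(j - 1)*(j + 4)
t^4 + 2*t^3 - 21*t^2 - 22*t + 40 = (t - 4)*(t - 1)*(t + 2)*(t + 5)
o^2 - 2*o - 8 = (o - 4)*(o + 2)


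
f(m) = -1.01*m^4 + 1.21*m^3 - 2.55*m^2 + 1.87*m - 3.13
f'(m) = -4.04*m^3 + 3.63*m^2 - 5.1*m + 1.87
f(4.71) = -421.52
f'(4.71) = -363.75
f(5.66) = -891.38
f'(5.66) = -643.25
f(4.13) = -247.51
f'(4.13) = -241.87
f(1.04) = -3.76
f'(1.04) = -4.05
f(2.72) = -47.84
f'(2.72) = -66.45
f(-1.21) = -13.43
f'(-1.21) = 20.51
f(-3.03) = -151.00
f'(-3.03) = 163.03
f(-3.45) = -232.71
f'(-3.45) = 228.57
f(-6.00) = -1676.47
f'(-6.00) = 1035.79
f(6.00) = -1131.31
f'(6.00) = -770.69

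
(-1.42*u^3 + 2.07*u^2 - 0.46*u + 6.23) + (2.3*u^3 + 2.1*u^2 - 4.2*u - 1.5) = 0.88*u^3 + 4.17*u^2 - 4.66*u + 4.73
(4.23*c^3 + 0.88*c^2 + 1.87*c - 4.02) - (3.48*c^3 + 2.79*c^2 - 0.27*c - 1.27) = 0.75*c^3 - 1.91*c^2 + 2.14*c - 2.75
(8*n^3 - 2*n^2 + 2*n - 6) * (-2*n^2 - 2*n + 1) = -16*n^5 - 12*n^4 + 8*n^3 + 6*n^2 + 14*n - 6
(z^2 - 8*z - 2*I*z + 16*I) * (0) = 0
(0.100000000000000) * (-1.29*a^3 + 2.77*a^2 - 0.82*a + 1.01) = -0.129*a^3 + 0.277*a^2 - 0.082*a + 0.101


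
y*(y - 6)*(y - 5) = y^3 - 11*y^2 + 30*y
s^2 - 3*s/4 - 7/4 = (s - 7/4)*(s + 1)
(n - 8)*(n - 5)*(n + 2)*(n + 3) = n^4 - 8*n^3 - 19*n^2 + 122*n + 240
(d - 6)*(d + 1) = d^2 - 5*d - 6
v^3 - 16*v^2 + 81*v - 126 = (v - 7)*(v - 6)*(v - 3)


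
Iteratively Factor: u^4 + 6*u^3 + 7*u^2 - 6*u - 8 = (u - 1)*(u^3 + 7*u^2 + 14*u + 8) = (u - 1)*(u + 4)*(u^2 + 3*u + 2) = (u - 1)*(u + 2)*(u + 4)*(u + 1)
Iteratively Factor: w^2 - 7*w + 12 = (w - 4)*(w - 3)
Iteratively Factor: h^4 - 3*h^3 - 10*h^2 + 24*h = (h)*(h^3 - 3*h^2 - 10*h + 24) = h*(h - 2)*(h^2 - h - 12) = h*(h - 4)*(h - 2)*(h + 3)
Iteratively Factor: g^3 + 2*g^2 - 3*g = (g)*(g^2 + 2*g - 3) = g*(g - 1)*(g + 3)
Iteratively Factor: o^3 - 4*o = (o)*(o^2 - 4) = o*(o - 2)*(o + 2)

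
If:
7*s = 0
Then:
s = 0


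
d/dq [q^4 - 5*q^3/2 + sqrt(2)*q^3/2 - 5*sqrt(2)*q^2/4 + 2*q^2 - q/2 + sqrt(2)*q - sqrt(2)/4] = 4*q^3 - 15*q^2/2 + 3*sqrt(2)*q^2/2 - 5*sqrt(2)*q/2 + 4*q - 1/2 + sqrt(2)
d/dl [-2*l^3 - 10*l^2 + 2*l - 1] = -6*l^2 - 20*l + 2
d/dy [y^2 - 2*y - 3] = 2*y - 2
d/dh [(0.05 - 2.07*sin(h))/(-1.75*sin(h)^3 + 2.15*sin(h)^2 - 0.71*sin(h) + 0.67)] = (-7.245*sin(h)^3 + 4.713*sin(h)^2 - 0.215*sin(h) - 1.3514)*cos(h)/(3.0625*sin(h)^6 - 7.525*sin(h)^5 + 7.1075*sin(h)^4 - 5.398*sin(h)^3 + 3.3851*sin(h)^2 - 0.9514*sin(h) + 0.4489)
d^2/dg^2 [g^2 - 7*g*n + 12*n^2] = 2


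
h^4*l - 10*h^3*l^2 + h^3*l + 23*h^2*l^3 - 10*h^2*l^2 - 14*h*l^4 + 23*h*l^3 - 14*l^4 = (h - 7*l)*(h - 2*l)*(h - l)*(h*l + l)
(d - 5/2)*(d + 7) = d^2 + 9*d/2 - 35/2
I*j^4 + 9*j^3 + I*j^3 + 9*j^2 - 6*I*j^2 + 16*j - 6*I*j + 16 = (j - 8*I)*(j - 2*I)*(j + I)*(I*j + I)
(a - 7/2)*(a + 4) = a^2 + a/2 - 14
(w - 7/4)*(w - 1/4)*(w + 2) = w^3 - 57*w/16 + 7/8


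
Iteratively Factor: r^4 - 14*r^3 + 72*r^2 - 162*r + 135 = (r - 5)*(r^3 - 9*r^2 + 27*r - 27) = (r - 5)*(r - 3)*(r^2 - 6*r + 9) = (r - 5)*(r - 3)^2*(r - 3)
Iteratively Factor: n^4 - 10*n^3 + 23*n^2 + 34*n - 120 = (n - 3)*(n^3 - 7*n^2 + 2*n + 40) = (n - 4)*(n - 3)*(n^2 - 3*n - 10) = (n - 4)*(n - 3)*(n + 2)*(n - 5)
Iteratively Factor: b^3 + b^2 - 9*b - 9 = (b + 1)*(b^2 - 9) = (b + 1)*(b + 3)*(b - 3)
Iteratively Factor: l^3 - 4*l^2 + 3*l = (l - 1)*(l^2 - 3*l) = (l - 3)*(l - 1)*(l)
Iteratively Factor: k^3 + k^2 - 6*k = (k)*(k^2 + k - 6) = k*(k + 3)*(k - 2)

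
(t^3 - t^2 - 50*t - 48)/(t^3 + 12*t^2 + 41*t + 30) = (t - 8)/(t + 5)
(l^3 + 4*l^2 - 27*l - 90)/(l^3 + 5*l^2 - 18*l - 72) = (l - 5)/(l - 4)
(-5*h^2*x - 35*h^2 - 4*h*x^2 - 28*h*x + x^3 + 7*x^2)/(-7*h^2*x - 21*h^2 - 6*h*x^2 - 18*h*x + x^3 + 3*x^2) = (-5*h*x - 35*h + x^2 + 7*x)/(-7*h*x - 21*h + x^2 + 3*x)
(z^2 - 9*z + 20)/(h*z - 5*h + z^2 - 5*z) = (z - 4)/(h + z)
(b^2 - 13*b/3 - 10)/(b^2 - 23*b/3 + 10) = (3*b + 5)/(3*b - 5)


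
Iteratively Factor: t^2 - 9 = (t - 3)*(t + 3)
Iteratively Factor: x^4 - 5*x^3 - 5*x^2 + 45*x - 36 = (x - 3)*(x^3 - 2*x^2 - 11*x + 12) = (x - 3)*(x - 1)*(x^2 - x - 12) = (x - 4)*(x - 3)*(x - 1)*(x + 3)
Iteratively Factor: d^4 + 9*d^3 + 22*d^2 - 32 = (d + 2)*(d^3 + 7*d^2 + 8*d - 16) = (d + 2)*(d + 4)*(d^2 + 3*d - 4) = (d - 1)*(d + 2)*(d + 4)*(d + 4)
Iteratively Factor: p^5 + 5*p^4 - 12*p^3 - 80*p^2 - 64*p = (p + 1)*(p^4 + 4*p^3 - 16*p^2 - 64*p) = (p + 1)*(p + 4)*(p^3 - 16*p) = (p + 1)*(p + 4)^2*(p^2 - 4*p) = p*(p + 1)*(p + 4)^2*(p - 4)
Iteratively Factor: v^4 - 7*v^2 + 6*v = (v - 2)*(v^3 + 2*v^2 - 3*v) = (v - 2)*(v + 3)*(v^2 - v) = v*(v - 2)*(v + 3)*(v - 1)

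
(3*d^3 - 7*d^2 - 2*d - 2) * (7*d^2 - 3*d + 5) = 21*d^5 - 58*d^4 + 22*d^3 - 43*d^2 - 4*d - 10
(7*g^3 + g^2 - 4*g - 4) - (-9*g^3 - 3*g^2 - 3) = 16*g^3 + 4*g^2 - 4*g - 1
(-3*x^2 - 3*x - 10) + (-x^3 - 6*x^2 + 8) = -x^3 - 9*x^2 - 3*x - 2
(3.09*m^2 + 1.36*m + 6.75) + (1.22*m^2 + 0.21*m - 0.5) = 4.31*m^2 + 1.57*m + 6.25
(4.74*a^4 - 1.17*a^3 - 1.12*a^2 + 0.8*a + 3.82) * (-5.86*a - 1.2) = -27.7764*a^5 + 1.1682*a^4 + 7.9672*a^3 - 3.344*a^2 - 23.3452*a - 4.584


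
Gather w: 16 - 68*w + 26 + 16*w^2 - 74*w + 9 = 16*w^2 - 142*w + 51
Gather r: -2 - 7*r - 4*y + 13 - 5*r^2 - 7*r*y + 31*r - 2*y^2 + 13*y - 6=-5*r^2 + r*(24 - 7*y) - 2*y^2 + 9*y + 5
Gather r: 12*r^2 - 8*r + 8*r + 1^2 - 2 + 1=12*r^2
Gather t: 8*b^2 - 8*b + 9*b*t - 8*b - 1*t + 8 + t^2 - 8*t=8*b^2 - 16*b + t^2 + t*(9*b - 9) + 8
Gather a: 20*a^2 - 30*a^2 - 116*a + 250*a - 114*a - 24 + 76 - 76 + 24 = -10*a^2 + 20*a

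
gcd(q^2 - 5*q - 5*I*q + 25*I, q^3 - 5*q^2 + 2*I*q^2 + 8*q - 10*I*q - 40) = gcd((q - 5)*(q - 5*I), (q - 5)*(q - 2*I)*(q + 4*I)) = q - 5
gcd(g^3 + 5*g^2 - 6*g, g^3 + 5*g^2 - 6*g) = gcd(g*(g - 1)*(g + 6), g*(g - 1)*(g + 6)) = g^3 + 5*g^2 - 6*g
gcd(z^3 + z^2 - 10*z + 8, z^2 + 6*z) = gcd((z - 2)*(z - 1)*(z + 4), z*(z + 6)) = 1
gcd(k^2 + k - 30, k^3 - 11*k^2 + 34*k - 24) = 1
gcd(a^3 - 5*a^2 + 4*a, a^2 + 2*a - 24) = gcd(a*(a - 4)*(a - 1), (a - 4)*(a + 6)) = a - 4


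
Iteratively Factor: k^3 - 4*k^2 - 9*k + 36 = (k + 3)*(k^2 - 7*k + 12) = (k - 3)*(k + 3)*(k - 4)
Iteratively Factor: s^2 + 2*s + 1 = (s + 1)*(s + 1)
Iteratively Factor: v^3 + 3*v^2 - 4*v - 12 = (v + 2)*(v^2 + v - 6) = (v - 2)*(v + 2)*(v + 3)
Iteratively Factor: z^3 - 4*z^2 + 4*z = (z - 2)*(z^2 - 2*z) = z*(z - 2)*(z - 2)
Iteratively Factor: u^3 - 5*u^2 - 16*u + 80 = (u - 4)*(u^2 - u - 20) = (u - 5)*(u - 4)*(u + 4)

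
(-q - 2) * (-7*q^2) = 7*q^3 + 14*q^2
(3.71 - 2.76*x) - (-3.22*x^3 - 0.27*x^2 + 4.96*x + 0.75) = 3.22*x^3 + 0.27*x^2 - 7.72*x + 2.96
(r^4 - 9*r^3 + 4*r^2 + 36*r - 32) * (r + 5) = r^5 - 4*r^4 - 41*r^3 + 56*r^2 + 148*r - 160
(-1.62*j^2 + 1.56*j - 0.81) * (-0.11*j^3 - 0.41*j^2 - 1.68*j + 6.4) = 0.1782*j^5 + 0.4926*j^4 + 2.1711*j^3 - 12.6567*j^2 + 11.3448*j - 5.184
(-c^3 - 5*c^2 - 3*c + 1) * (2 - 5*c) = 5*c^4 + 23*c^3 + 5*c^2 - 11*c + 2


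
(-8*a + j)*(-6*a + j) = 48*a^2 - 14*a*j + j^2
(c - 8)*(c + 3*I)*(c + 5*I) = c^3 - 8*c^2 + 8*I*c^2 - 15*c - 64*I*c + 120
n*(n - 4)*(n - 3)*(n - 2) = n^4 - 9*n^3 + 26*n^2 - 24*n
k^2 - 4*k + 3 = (k - 3)*(k - 1)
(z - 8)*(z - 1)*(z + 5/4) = z^3 - 31*z^2/4 - 13*z/4 + 10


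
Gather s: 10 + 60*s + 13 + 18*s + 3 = 78*s + 26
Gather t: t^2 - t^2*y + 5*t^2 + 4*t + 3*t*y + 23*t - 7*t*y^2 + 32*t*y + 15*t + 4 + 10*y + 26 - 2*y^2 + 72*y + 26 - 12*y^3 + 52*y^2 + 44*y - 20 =t^2*(6 - y) + t*(-7*y^2 + 35*y + 42) - 12*y^3 + 50*y^2 + 126*y + 36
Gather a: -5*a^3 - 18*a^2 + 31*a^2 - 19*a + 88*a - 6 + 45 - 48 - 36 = -5*a^3 + 13*a^2 + 69*a - 45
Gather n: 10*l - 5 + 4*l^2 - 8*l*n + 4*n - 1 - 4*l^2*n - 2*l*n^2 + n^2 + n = 4*l^2 + 10*l + n^2*(1 - 2*l) + n*(-4*l^2 - 8*l + 5) - 6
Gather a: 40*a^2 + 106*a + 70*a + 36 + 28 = 40*a^2 + 176*a + 64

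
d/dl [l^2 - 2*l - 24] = 2*l - 2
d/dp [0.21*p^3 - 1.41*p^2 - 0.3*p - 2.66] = 0.63*p^2 - 2.82*p - 0.3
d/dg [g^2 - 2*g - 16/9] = 2*g - 2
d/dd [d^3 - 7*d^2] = d*(3*d - 14)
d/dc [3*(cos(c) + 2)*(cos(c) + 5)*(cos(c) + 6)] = 3*(3*sin(c)^2 - 26*cos(c) - 55)*sin(c)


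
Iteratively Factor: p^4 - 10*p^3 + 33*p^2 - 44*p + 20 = (p - 2)*(p^3 - 8*p^2 + 17*p - 10) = (p - 2)^2*(p^2 - 6*p + 5) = (p - 2)^2*(p - 1)*(p - 5)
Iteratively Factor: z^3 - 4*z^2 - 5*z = (z + 1)*(z^2 - 5*z) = z*(z + 1)*(z - 5)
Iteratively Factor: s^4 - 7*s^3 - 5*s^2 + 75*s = (s - 5)*(s^3 - 2*s^2 - 15*s) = (s - 5)^2*(s^2 + 3*s) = (s - 5)^2*(s + 3)*(s)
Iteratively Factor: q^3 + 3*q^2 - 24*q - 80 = (q - 5)*(q^2 + 8*q + 16) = (q - 5)*(q + 4)*(q + 4)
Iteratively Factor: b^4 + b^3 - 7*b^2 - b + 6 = (b + 3)*(b^3 - 2*b^2 - b + 2) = (b - 1)*(b + 3)*(b^2 - b - 2) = (b - 1)*(b + 1)*(b + 3)*(b - 2)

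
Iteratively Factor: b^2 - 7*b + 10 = (b - 5)*(b - 2)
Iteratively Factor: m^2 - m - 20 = (m + 4)*(m - 5)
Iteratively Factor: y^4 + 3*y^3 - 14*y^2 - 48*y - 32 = (y + 4)*(y^3 - y^2 - 10*y - 8) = (y - 4)*(y + 4)*(y^2 + 3*y + 2) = (y - 4)*(y + 1)*(y + 4)*(y + 2)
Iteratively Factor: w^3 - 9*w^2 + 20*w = (w - 5)*(w^2 - 4*w) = w*(w - 5)*(w - 4)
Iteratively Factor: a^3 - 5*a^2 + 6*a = (a - 3)*(a^2 - 2*a) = (a - 3)*(a - 2)*(a)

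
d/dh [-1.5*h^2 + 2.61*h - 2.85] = 2.61 - 3.0*h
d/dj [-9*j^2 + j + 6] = 1 - 18*j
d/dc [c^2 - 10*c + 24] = 2*c - 10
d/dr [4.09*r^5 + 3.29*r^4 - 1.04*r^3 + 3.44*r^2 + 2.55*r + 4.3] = 20.45*r^4 + 13.16*r^3 - 3.12*r^2 + 6.88*r + 2.55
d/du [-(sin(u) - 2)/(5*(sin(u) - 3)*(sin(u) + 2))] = (sin(u)^2 - 4*sin(u) + 8)*cos(u)/(5*(sin(u) - 3)^2*(sin(u) + 2)^2)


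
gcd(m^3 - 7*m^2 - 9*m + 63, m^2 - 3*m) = m - 3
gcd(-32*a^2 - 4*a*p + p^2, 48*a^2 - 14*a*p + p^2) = -8*a + p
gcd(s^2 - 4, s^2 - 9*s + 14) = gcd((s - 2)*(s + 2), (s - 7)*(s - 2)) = s - 2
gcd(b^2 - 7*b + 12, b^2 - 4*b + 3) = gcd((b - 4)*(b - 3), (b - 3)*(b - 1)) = b - 3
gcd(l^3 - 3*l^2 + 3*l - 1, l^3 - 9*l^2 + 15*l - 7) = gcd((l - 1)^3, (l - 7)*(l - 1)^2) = l^2 - 2*l + 1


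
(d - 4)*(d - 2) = d^2 - 6*d + 8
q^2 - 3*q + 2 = (q - 2)*(q - 1)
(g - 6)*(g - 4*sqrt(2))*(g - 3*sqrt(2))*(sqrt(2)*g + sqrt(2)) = sqrt(2)*g^4 - 14*g^3 - 5*sqrt(2)*g^3 + 18*sqrt(2)*g^2 + 70*g^2 - 120*sqrt(2)*g + 84*g - 144*sqrt(2)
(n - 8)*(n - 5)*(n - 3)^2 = n^4 - 19*n^3 + 127*n^2 - 357*n + 360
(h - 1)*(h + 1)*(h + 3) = h^3 + 3*h^2 - h - 3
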